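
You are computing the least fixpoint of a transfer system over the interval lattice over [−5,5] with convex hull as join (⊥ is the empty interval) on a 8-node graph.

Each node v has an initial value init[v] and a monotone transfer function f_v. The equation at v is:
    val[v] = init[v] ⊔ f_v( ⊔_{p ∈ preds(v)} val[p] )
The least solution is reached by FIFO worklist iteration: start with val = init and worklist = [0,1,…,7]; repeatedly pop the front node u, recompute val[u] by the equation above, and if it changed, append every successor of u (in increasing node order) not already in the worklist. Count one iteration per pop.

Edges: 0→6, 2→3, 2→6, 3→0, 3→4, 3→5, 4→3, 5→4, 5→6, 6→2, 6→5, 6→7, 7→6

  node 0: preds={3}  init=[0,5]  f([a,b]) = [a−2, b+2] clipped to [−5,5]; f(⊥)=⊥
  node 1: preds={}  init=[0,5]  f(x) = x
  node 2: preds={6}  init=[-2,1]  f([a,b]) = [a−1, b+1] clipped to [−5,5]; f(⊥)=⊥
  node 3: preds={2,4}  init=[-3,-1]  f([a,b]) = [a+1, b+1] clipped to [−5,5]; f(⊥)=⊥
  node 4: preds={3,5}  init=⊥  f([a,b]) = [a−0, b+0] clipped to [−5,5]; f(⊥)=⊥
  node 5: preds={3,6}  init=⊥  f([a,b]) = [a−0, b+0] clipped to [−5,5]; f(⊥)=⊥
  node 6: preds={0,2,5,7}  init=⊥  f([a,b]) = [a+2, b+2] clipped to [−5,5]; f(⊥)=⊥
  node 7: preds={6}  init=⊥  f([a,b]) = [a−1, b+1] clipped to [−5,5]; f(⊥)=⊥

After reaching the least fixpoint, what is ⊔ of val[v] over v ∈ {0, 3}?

Worklist (20 pops):
  #1 pop 0: in=[-3,-1] → [-5,5] (was [0,5]); enqueue []
  #2 pop 1: in=⊥ → [0,5] (no change)
  #3 pop 2: in=⊥ → [-2,1] (no change)
  #4 pop 3: in=[-2,1] → [-3,2] (was [-3,-1]); enqueue [0]
  #5 pop 4: in=[-3,2] → [-3,2] (was ⊥); enqueue [3]
  #6 pop 5: in=[-3,2] → [-3,2] (was ⊥); enqueue [4]
  #7 pop 6: in=[-5,5] → [-3,5] (was ⊥); enqueue [2,5]
  #8 pop 7: in=[-3,5] → [-4,5] (was ⊥); enqueue [6]
  #9 pop 0: in=[-3,2] → [-5,5] (no change)
  #10 pop 3: in=[-3,2] → [-3,3] (was [-3,2]); enqueue [0]
  #11 pop 4: in=[-3,3] → [-3,3] (was [-3,2]); enqueue [3]
  #12 pop 2: in=[-3,5] → [-4,5] (was [-2,1]); enqueue []
  #13 pop 5: in=[-3,5] → [-3,5] (was [-3,2]); enqueue [4]
  #14 pop 6: in=[-5,5] → [-3,5] (no change)
  #15 pop 0: in=[-3,3] → [-5,5] (no change)
  #16 pop 3: in=[-4,5] → [-3,5] (was [-3,3]); enqueue [0,5]
  #17 pop 4: in=[-3,5] → [-3,5] (was [-3,3]); enqueue [3]
  #18 pop 0: in=[-3,5] → [-5,5] (no change)
  #19 pop 5: in=[-3,5] → [-3,5] (no change)
  #20 pop 3: in=[-4,5] → [-3,5] (no change)

Fixpoint:
  val[0] = [-5,5]
  val[1] = [0,5]
  val[2] = [-4,5]
  val[3] = [-3,5]
  val[4] = [-3,5]
  val[5] = [-3,5]
  val[6] = [-3,5]
  val[7] = [-4,5]

[-5,5]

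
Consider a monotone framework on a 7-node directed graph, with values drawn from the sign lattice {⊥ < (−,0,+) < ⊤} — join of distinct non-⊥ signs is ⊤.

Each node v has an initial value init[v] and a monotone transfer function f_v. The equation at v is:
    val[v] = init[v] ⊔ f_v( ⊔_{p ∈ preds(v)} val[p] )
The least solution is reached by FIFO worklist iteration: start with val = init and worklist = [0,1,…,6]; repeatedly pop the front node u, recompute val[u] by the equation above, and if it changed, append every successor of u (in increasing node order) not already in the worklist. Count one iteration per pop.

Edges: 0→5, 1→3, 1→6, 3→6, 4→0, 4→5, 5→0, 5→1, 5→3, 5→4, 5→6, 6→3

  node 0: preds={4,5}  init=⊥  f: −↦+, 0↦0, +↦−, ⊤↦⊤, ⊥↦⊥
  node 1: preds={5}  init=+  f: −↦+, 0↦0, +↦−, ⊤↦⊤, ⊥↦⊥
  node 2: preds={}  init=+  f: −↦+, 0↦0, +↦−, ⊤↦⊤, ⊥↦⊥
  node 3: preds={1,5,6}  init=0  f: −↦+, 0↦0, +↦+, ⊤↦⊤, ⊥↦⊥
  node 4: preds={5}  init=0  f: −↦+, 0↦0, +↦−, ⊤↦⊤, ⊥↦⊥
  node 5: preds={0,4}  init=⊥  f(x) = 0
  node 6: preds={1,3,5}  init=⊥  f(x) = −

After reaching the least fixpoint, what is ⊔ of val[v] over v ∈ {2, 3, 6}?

Trace (12 dequeues):
  [1] u=0 | in 0 | out 0 | prev ⊥ | push {}
  [2] u=1 | in ⊥ | out + | ==
  [3] u=2 | in ⊥ | out + | ==
  [4] u=3 | in + | out ⊤ | prev 0 | push {}
  [5] u=4 | in ⊥ | out 0 | ==
  [6] u=5 | in 0 | out 0 | prev ⊥ | push {0,1,3,4}
  [7] u=6 | in ⊤ | out − | prev ⊥ | push {}
  [8] u=0 | in 0 | out 0 | ==
  [9] u=1 | in 0 | out ⊤ | prev + | push {6}
  [10] u=3 | in ⊤ | out ⊤ | ==
  [11] u=4 | in 0 | out 0 | ==
  [12] u=6 | in ⊤ | out − | ==

Converged values:
  [0] 0
  [1] ⊤
  [2] +
  [3] ⊤
  [4] 0
  [5] 0
  [6] −

⊤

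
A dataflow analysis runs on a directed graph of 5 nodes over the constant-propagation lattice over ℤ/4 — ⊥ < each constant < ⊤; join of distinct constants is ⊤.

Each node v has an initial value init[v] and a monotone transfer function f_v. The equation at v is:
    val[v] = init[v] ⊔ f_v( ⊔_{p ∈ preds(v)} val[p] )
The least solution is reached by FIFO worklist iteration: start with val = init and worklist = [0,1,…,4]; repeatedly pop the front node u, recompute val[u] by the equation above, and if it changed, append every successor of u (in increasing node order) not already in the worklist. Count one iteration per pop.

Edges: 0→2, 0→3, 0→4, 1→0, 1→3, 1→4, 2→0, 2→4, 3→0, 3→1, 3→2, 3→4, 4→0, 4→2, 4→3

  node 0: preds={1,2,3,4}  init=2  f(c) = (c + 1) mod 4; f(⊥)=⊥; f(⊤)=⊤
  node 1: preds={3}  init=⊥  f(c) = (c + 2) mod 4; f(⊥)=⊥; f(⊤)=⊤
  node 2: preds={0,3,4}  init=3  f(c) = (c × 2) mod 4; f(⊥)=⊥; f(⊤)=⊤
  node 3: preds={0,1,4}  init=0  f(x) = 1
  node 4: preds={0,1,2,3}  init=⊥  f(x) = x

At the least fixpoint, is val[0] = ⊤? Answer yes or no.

Trace (11 dequeues):
  [1] u=0 | in ⊤ | out ⊤ | prev 2 | push {}
  [2] u=1 | in 0 | out 2 | prev ⊥ | push {0}
  [3] u=2 | in ⊤ | out ⊤ | prev 3 | push {}
  [4] u=3 | in ⊤ | out ⊤ | prev 0 | push {1,2}
  [5] u=4 | in ⊤ | out ⊤ | prev ⊥ | push {3}
  [6] u=0 | in ⊤ | out ⊤ | ==
  [7] u=1 | in ⊤ | out ⊤ | prev 2 | push {0,4}
  [8] u=2 | in ⊤ | out ⊤ | ==
  [9] u=3 | in ⊤ | out ⊤ | ==
  [10] u=0 | in ⊤ | out ⊤ | ==
  [11] u=4 | in ⊤ | out ⊤ | ==

Converged values:
  [0] ⊤
  [1] ⊤
  [2] ⊤
  [3] ⊤
  [4] ⊤

yes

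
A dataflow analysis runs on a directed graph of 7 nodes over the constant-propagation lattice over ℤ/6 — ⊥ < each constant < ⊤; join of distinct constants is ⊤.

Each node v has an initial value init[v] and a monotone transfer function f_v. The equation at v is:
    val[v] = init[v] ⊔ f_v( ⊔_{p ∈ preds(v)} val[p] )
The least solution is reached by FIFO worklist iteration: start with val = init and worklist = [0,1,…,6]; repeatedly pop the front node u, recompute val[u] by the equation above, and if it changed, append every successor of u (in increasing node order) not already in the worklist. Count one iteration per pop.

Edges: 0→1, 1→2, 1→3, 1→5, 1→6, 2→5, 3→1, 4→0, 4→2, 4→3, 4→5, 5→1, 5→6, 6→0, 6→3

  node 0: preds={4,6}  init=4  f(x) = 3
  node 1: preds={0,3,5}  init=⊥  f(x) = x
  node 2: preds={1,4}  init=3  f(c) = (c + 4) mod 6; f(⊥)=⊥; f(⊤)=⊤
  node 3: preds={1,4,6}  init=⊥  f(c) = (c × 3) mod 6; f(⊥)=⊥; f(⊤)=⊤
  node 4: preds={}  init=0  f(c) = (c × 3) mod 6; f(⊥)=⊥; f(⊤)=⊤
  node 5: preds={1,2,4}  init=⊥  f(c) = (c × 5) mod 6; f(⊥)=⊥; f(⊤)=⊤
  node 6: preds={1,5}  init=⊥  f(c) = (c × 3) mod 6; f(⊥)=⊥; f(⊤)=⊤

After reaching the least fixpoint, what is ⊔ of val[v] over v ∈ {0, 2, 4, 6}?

Trace (10 dequeues):
  [1] u=0 | in 0 | out ⊤ | prev 4 | push {}
  [2] u=1 | in ⊤ | out ⊤ | prev ⊥ | push {}
  [3] u=2 | in ⊤ | out ⊤ | prev 3 | push {}
  [4] u=3 | in ⊤ | out ⊤ | prev ⊥ | push {1}
  [5] u=4 | in ⊥ | out 0 | ==
  [6] u=5 | in ⊤ | out ⊤ | prev ⊥ | push {}
  [7] u=6 | in ⊤ | out ⊤ | prev ⊥ | push {0,3}
  [8] u=1 | in ⊤ | out ⊤ | ==
  [9] u=0 | in ⊤ | out ⊤ | ==
  [10] u=3 | in ⊤ | out ⊤ | ==

Converged values:
  [0] ⊤
  [1] ⊤
  [2] ⊤
  [3] ⊤
  [4] 0
  [5] ⊤
  [6] ⊤

⊤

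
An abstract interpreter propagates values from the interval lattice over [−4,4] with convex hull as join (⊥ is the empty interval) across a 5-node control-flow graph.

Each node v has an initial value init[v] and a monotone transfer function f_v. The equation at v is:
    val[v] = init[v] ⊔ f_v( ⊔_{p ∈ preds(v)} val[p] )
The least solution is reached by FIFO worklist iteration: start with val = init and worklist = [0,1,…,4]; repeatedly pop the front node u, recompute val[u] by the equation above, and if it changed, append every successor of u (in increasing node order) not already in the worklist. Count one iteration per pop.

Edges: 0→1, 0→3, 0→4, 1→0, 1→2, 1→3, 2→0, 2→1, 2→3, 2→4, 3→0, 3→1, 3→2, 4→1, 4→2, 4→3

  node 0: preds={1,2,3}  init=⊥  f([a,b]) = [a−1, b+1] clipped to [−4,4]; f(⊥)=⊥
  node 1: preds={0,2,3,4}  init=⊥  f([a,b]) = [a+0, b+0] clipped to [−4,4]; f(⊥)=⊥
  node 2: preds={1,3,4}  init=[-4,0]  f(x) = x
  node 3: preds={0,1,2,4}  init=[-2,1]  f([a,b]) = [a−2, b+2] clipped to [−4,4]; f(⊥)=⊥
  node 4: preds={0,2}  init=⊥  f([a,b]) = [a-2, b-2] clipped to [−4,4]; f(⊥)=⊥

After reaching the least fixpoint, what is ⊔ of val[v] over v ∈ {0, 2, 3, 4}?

[-4,4]

Iteration log — 14 steps:
  step 1. node 0  ⊔preds=[-4,1]  new=[-4,2]  old=⊥  +wl: 
  step 2. node 1  ⊔preds=[-4,2]  new=[-4,2]  old=⊥  +wl: 0
  step 3. node 2  ⊔preds=[-4,2]  new=[-4,2]  old=[-4,0]  +wl: 1
  step 4. node 3  ⊔preds=[-4,2]  new=[-4,4]  old=[-2,1]  +wl: 2
  step 5. node 4  ⊔preds=[-4,2]  new=[-4,0]  old=⊥  +wl: 3
  step 6. node 0  ⊔preds=[-4,4]  new=[-4,4]  old=[-4,2]  +wl: 4
  step 7. node 1  ⊔preds=[-4,4]  new=[-4,4]  old=[-4,2]  +wl: 0
  step 8. node 2  ⊔preds=[-4,4]  new=[-4,4]  old=[-4,2]  +wl: 1
  step 9. node 3  ⊔preds=[-4,4]  new=[-4,4]  stable
  step 10. node 4  ⊔preds=[-4,4]  new=[-4,2]  old=[-4,0]  +wl: 2,3
  step 11. node 0  ⊔preds=[-4,4]  new=[-4,4]  stable
  step 12. node 1  ⊔preds=[-4,4]  new=[-4,4]  stable
  step 13. node 2  ⊔preds=[-4,4]  new=[-4,4]  stable
  step 14. node 3  ⊔preds=[-4,4]  new=[-4,4]  stable

Least fixpoint reached:
  node 0: [-4,4]
  node 1: [-4,4]
  node 2: [-4,4]
  node 3: [-4,4]
  node 4: [-4,2]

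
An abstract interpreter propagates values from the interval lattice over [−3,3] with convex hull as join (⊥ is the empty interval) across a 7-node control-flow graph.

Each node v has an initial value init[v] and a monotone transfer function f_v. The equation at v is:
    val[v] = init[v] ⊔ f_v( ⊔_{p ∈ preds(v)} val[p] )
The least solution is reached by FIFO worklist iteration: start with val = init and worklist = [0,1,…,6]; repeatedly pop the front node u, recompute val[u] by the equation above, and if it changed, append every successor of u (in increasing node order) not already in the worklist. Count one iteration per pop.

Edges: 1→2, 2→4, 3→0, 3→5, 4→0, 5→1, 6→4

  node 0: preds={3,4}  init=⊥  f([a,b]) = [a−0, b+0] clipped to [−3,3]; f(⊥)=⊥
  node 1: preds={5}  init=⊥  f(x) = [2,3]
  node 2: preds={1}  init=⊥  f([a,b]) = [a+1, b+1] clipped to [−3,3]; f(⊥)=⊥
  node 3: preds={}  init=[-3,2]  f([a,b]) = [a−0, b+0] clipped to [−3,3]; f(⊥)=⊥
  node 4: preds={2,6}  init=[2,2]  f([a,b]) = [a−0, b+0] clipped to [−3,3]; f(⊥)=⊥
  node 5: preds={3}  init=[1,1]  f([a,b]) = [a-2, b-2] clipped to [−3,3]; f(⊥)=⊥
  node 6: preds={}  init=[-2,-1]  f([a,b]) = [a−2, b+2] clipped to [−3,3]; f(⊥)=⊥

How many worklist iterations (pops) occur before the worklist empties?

9

Iteration log — 9 steps:
  step 1. node 0  ⊔preds=[-3,2]  new=[-3,2]  old=⊥  +wl: 
  step 2. node 1  ⊔preds=[1,1]  new=[2,3]  old=⊥  +wl: 
  step 3. node 2  ⊔preds=[2,3]  new=[3,3]  old=⊥  +wl: 
  step 4. node 3  ⊔preds=⊥  new=[-3,2]  stable
  step 5. node 4  ⊔preds=[-2,3]  new=[-2,3]  old=[2,2]  +wl: 0
  step 6. node 5  ⊔preds=[-3,2]  new=[-3,1]  old=[1,1]  +wl: 1
  step 7. node 6  ⊔preds=⊥  new=[-2,-1]  stable
  step 8. node 0  ⊔preds=[-3,3]  new=[-3,3]  old=[-3,2]  +wl: 
  step 9. node 1  ⊔preds=[-3,1]  new=[2,3]  stable

Least fixpoint reached:
  node 0: [-3,3]
  node 1: [2,3]
  node 2: [3,3]
  node 3: [-3,2]
  node 4: [-2,3]
  node 5: [-3,1]
  node 6: [-2,-1]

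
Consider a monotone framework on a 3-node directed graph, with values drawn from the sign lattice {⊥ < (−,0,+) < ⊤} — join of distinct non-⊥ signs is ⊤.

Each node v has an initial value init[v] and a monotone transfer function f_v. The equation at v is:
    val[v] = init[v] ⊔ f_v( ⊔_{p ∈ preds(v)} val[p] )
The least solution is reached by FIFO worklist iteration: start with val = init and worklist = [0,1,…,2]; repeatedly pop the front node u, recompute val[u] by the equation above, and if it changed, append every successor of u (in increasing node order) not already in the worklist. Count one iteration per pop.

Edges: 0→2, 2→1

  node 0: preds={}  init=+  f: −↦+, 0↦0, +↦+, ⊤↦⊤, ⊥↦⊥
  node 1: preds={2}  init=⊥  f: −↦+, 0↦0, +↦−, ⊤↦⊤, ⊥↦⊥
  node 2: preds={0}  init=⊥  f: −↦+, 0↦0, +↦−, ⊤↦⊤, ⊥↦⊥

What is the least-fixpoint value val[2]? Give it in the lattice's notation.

−

Trace (4 dequeues):
  [1] u=0 | in ⊥ | out + | ==
  [2] u=1 | in ⊥ | out ⊥ | ==
  [3] u=2 | in + | out − | prev ⊥ | push {1}
  [4] u=1 | in − | out + | prev ⊥ | push {}

Converged values:
  [0] +
  [1] +
  [2] −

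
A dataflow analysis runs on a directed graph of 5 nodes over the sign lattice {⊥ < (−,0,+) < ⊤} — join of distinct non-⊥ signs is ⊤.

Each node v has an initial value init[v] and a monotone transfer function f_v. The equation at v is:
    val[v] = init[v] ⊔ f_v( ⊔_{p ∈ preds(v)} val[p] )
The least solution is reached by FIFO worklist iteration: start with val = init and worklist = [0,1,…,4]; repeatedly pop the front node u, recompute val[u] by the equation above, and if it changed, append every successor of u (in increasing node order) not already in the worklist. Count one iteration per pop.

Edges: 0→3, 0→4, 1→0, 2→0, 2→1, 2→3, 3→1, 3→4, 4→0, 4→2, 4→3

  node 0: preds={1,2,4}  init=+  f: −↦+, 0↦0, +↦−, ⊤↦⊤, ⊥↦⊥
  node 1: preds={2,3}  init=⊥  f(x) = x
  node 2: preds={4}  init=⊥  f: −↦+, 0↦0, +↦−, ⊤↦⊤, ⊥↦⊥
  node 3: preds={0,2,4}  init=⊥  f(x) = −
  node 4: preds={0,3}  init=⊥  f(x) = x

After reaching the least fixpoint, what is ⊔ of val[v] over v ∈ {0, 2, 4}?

⊤

Worklist (13 pops):
  #1 pop 0: in=⊥ → + (no change)
  #2 pop 1: in=⊥ → ⊥ (no change)
  #3 pop 2: in=⊥ → ⊥ (no change)
  #4 pop 3: in=+ → − (was ⊥); enqueue [1]
  #5 pop 4: in=⊤ → ⊤ (was ⊥); enqueue [0,2,3]
  #6 pop 1: in=− → − (was ⊥); enqueue []
  #7 pop 0: in=⊤ → ⊤ (was +); enqueue [4]
  #8 pop 2: in=⊤ → ⊤ (was ⊥); enqueue [0,1]
  #9 pop 3: in=⊤ → − (no change)
  #10 pop 4: in=⊤ → ⊤ (no change)
  #11 pop 0: in=⊤ → ⊤ (no change)
  #12 pop 1: in=⊤ → ⊤ (was −); enqueue [0]
  #13 pop 0: in=⊤ → ⊤ (no change)

Fixpoint:
  val[0] = ⊤
  val[1] = ⊤
  val[2] = ⊤
  val[3] = −
  val[4] = ⊤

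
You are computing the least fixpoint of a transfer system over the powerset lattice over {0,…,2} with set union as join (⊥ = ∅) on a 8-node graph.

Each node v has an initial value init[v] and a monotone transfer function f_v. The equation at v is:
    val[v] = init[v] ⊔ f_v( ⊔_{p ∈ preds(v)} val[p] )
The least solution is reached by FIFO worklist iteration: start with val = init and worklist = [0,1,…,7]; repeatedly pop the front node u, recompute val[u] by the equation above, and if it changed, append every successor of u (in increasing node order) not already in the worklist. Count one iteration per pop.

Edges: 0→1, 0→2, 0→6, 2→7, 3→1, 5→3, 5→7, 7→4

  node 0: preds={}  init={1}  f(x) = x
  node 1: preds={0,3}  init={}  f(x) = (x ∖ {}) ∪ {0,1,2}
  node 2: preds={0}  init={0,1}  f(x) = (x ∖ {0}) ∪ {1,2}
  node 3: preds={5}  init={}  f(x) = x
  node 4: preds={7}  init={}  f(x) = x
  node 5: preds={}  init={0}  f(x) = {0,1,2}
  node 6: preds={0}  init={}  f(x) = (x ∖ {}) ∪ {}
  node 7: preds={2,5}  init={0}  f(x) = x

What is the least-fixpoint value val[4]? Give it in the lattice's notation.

{0,1,2}

Iteration log — 12 steps:
  step 1. node 0  ⊔preds={}  new={1}  stable
  step 2. node 1  ⊔preds={1}  new={0,1,2}  old={}  +wl: 
  step 3. node 2  ⊔preds={1}  new={0,1,2}  old={0,1}  +wl: 
  step 4. node 3  ⊔preds={0}  new={0}  old={}  +wl: 1
  step 5. node 4  ⊔preds={0}  new={0}  old={}  +wl: 
  step 6. node 5  ⊔preds={}  new={0,1,2}  old={0}  +wl: 3
  step 7. node 6  ⊔preds={1}  new={1}  old={}  +wl: 
  step 8. node 7  ⊔preds={0,1,2}  new={0,1,2}  old={0}  +wl: 4
  step 9. node 1  ⊔preds={0,1}  new={0,1,2}  stable
  step 10. node 3  ⊔preds={0,1,2}  new={0,1,2}  old={0}  +wl: 1
  step 11. node 4  ⊔preds={0,1,2}  new={0,1,2}  old={0}  +wl: 
  step 12. node 1  ⊔preds={0,1,2}  new={0,1,2}  stable

Least fixpoint reached:
  node 0: {1}
  node 1: {0,1,2}
  node 2: {0,1,2}
  node 3: {0,1,2}
  node 4: {0,1,2}
  node 5: {0,1,2}
  node 6: {1}
  node 7: {0,1,2}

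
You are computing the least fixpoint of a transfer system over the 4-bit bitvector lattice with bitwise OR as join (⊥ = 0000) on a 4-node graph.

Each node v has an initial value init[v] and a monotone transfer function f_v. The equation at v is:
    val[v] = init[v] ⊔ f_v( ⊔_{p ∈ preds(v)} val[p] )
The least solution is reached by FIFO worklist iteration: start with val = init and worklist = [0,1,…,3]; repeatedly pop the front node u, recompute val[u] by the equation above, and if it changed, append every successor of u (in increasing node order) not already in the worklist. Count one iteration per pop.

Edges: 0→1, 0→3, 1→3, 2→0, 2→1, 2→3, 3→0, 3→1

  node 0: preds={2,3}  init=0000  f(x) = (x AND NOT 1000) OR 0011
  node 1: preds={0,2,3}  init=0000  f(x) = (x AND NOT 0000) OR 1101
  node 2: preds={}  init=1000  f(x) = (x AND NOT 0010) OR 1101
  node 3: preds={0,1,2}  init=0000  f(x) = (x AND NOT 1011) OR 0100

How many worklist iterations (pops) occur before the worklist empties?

7

Iteration log — 7 steps:
  step 1. node 0  ⊔preds=1000  new=0011  old=0000  +wl: 
  step 2. node 1  ⊔preds=1011  new=1111  old=0000  +wl: 
  step 3. node 2  ⊔preds=0000  new=1101  old=1000  +wl: 0,1
  step 4. node 3  ⊔preds=1111  new=0100  old=0000  +wl: 
  step 5. node 0  ⊔preds=1101  new=0111  old=0011  +wl: 3
  step 6. node 1  ⊔preds=1111  new=1111  stable
  step 7. node 3  ⊔preds=1111  new=0100  stable

Least fixpoint reached:
  node 0: 0111
  node 1: 1111
  node 2: 1101
  node 3: 0100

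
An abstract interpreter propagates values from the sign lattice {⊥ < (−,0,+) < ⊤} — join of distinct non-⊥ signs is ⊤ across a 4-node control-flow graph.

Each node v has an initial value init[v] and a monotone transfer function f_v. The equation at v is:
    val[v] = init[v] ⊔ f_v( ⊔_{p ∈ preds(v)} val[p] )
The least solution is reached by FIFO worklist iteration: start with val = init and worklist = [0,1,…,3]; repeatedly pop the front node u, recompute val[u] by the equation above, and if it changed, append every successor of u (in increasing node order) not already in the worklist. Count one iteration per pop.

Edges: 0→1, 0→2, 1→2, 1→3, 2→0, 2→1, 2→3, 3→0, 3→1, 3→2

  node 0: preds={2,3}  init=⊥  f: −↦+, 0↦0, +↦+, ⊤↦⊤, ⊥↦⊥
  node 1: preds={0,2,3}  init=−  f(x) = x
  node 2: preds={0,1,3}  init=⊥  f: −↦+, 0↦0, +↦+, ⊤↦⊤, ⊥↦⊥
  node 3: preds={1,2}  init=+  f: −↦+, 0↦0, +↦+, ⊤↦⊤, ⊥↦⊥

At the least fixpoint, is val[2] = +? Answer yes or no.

no

Iteration log — 7 steps:
  step 1. node 0  ⊔preds=+  new=+  old=⊥  +wl: 
  step 2. node 1  ⊔preds=+  new=⊤  old=−  +wl: 
  step 3. node 2  ⊔preds=⊤  new=⊤  old=⊥  +wl: 0,1
  step 4. node 3  ⊔preds=⊤  new=⊤  old=+  +wl: 2
  step 5. node 0  ⊔preds=⊤  new=⊤  old=+  +wl: 
  step 6. node 1  ⊔preds=⊤  new=⊤  stable
  step 7. node 2  ⊔preds=⊤  new=⊤  stable

Least fixpoint reached:
  node 0: ⊤
  node 1: ⊤
  node 2: ⊤
  node 3: ⊤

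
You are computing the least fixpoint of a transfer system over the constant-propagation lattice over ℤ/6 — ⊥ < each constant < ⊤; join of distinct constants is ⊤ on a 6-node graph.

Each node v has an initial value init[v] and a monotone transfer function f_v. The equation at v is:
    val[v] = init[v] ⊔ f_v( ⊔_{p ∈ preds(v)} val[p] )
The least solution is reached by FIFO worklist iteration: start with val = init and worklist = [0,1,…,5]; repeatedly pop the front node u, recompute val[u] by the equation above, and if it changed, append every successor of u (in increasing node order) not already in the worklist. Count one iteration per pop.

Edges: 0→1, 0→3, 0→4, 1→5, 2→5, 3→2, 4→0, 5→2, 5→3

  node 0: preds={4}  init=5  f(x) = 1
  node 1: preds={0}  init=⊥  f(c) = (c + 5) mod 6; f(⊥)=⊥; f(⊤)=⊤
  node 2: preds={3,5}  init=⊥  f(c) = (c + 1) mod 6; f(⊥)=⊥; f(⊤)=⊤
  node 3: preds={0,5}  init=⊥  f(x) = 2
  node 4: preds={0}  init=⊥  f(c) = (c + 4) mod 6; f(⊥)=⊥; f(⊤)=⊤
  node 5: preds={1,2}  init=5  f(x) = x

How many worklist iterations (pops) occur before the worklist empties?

10

Worklist (10 pops):
  #1 pop 0: in=⊥ → ⊤ (was 5); enqueue []
  #2 pop 1: in=⊤ → ⊤ (was ⊥); enqueue []
  #3 pop 2: in=5 → 0 (was ⊥); enqueue []
  #4 pop 3: in=⊤ → 2 (was ⊥); enqueue [2]
  #5 pop 4: in=⊤ → ⊤ (was ⊥); enqueue [0]
  #6 pop 5: in=⊤ → ⊤ (was 5); enqueue [3]
  #7 pop 2: in=⊤ → ⊤ (was 0); enqueue [5]
  #8 pop 0: in=⊤ → ⊤ (no change)
  #9 pop 3: in=⊤ → 2 (no change)
  #10 pop 5: in=⊤ → ⊤ (no change)

Fixpoint:
  val[0] = ⊤
  val[1] = ⊤
  val[2] = ⊤
  val[3] = 2
  val[4] = ⊤
  val[5] = ⊤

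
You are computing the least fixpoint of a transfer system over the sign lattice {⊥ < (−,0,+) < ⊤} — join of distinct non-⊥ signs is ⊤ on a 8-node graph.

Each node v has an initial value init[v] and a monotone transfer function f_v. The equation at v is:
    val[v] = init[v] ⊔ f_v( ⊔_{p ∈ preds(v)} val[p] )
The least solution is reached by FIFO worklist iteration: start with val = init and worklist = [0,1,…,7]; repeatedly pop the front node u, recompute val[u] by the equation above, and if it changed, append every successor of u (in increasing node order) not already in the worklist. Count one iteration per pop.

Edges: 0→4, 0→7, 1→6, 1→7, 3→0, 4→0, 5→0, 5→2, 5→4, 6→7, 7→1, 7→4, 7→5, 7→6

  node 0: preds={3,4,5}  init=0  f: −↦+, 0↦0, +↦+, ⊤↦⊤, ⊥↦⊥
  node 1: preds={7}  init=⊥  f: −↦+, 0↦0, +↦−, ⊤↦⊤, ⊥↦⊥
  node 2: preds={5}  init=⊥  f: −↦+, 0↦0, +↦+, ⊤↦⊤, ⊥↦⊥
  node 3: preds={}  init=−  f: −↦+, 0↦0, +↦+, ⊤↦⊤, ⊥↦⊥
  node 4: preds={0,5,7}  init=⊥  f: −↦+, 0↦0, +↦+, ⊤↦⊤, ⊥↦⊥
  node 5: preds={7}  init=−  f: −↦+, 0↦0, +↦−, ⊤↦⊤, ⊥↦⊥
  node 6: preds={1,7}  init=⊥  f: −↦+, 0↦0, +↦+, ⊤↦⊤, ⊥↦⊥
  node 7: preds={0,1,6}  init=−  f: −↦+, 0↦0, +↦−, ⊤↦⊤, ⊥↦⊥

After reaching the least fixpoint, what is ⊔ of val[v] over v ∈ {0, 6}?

Trace (15 dequeues):
  [1] u=0 | in − | out ⊤ | prev 0 | push {}
  [2] u=1 | in − | out + | prev ⊥ | push {}
  [3] u=2 | in − | out + | prev ⊥ | push {}
  [4] u=3 | in ⊥ | out − | ==
  [5] u=4 | in ⊤ | out ⊤ | prev ⊥ | push {0}
  [6] u=5 | in − | out ⊤ | prev − | push {2,4}
  [7] u=6 | in ⊤ | out ⊤ | prev ⊥ | push {}
  [8] u=7 | in ⊤ | out ⊤ | prev − | push {1,5,6}
  [9] u=0 | in ⊤ | out ⊤ | ==
  [10] u=2 | in ⊤ | out ⊤ | prev + | push {}
  [11] u=4 | in ⊤ | out ⊤ | ==
  [12] u=1 | in ⊤ | out ⊤ | prev + | push {7}
  [13] u=5 | in ⊤ | out ⊤ | ==
  [14] u=6 | in ⊤ | out ⊤ | ==
  [15] u=7 | in ⊤ | out ⊤ | ==

Converged values:
  [0] ⊤
  [1] ⊤
  [2] ⊤
  [3] −
  [4] ⊤
  [5] ⊤
  [6] ⊤
  [7] ⊤

⊤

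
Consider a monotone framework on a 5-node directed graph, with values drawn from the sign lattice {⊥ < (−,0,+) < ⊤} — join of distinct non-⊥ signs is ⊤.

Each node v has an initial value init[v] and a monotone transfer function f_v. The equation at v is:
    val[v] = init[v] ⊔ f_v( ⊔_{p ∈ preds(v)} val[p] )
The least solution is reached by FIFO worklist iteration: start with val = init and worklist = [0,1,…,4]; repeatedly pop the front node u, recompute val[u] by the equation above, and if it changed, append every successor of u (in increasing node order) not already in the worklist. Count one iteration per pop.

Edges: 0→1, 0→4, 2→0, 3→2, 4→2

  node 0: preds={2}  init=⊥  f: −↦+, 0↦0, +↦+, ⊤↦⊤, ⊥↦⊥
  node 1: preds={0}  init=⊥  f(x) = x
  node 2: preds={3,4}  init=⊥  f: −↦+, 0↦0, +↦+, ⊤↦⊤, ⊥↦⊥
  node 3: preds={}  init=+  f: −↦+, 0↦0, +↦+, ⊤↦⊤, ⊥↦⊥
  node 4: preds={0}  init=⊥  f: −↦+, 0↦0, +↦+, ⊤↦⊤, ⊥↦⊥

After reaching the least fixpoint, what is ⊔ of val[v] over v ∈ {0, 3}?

+

Worklist (9 pops):
  #1 pop 0: in=⊥ → ⊥ (no change)
  #2 pop 1: in=⊥ → ⊥ (no change)
  #3 pop 2: in=+ → + (was ⊥); enqueue [0]
  #4 pop 3: in=⊥ → + (no change)
  #5 pop 4: in=⊥ → ⊥ (no change)
  #6 pop 0: in=+ → + (was ⊥); enqueue [1,4]
  #7 pop 1: in=+ → + (was ⊥); enqueue []
  #8 pop 4: in=+ → + (was ⊥); enqueue [2]
  #9 pop 2: in=+ → + (no change)

Fixpoint:
  val[0] = +
  val[1] = +
  val[2] = +
  val[3] = +
  val[4] = +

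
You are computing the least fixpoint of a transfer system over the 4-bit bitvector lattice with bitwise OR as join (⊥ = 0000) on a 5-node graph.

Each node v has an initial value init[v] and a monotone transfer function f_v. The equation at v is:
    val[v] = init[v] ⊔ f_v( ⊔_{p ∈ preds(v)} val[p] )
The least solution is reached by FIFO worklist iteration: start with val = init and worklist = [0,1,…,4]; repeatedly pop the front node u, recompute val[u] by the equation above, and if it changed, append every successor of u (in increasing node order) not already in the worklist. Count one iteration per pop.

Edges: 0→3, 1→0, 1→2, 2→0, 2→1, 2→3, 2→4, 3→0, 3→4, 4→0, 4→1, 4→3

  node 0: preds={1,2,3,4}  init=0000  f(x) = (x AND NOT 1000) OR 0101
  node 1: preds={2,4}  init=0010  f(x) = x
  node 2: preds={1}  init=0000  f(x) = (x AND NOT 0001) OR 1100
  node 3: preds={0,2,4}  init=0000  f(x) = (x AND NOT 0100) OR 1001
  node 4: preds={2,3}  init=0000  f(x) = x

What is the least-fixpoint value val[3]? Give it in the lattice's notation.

1011

Trace (10 dequeues):
  [1] u=0 | in 0010 | out 0111 | prev 0000 | push {}
  [2] u=1 | in 0000 | out 0010 | ==
  [3] u=2 | in 0010 | out 1110 | prev 0000 | push {0,1}
  [4] u=3 | in 1111 | out 1011 | prev 0000 | push {}
  [5] u=4 | in 1111 | out 1111 | prev 0000 | push {3}
  [6] u=0 | in 1111 | out 0111 | ==
  [7] u=1 | in 1111 | out 1111 | prev 0010 | push {0,2}
  [8] u=3 | in 1111 | out 1011 | ==
  [9] u=0 | in 1111 | out 0111 | ==
  [10] u=2 | in 1111 | out 1110 | ==

Converged values:
  [0] 0111
  [1] 1111
  [2] 1110
  [3] 1011
  [4] 1111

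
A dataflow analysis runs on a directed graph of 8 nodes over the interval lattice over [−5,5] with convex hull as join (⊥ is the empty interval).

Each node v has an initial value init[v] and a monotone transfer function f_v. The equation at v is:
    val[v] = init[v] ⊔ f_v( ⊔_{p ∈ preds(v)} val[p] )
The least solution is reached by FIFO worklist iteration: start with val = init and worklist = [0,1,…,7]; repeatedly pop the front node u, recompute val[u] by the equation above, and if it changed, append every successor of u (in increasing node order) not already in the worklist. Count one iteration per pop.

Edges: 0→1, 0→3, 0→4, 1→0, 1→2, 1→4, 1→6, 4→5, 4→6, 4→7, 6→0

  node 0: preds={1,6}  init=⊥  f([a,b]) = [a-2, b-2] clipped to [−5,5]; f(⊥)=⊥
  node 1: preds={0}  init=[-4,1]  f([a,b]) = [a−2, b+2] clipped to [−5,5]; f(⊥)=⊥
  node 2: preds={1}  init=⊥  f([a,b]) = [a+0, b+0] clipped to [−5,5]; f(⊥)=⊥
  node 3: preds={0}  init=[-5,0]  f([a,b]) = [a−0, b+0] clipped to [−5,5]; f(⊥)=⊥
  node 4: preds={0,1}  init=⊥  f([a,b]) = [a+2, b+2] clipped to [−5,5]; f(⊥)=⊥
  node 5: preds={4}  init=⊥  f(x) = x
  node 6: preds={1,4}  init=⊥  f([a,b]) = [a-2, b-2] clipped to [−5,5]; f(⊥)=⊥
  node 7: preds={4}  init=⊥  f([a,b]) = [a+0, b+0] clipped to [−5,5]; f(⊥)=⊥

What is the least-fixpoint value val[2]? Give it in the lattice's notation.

[-5,1]

Trace (9 dequeues):
  [1] u=0 | in [-4,1] | out [-5,-1] | prev ⊥ | push {}
  [2] u=1 | in [-5,-1] | out [-5,1] | prev [-4,1] | push {0}
  [3] u=2 | in [-5,1] | out [-5,1] | prev ⊥ | push {}
  [4] u=3 | in [-5,-1] | out [-5,0] | ==
  [5] u=4 | in [-5,1] | out [-3,3] | prev ⊥ | push {}
  [6] u=5 | in [-3,3] | out [-3,3] | prev ⊥ | push {}
  [7] u=6 | in [-5,3] | out [-5,1] | prev ⊥ | push {}
  [8] u=7 | in [-3,3] | out [-3,3] | prev ⊥ | push {}
  [9] u=0 | in [-5,1] | out [-5,-1] | ==

Converged values:
  [0] [-5,-1]
  [1] [-5,1]
  [2] [-5,1]
  [3] [-5,0]
  [4] [-3,3]
  [5] [-3,3]
  [6] [-5,1]
  [7] [-3,3]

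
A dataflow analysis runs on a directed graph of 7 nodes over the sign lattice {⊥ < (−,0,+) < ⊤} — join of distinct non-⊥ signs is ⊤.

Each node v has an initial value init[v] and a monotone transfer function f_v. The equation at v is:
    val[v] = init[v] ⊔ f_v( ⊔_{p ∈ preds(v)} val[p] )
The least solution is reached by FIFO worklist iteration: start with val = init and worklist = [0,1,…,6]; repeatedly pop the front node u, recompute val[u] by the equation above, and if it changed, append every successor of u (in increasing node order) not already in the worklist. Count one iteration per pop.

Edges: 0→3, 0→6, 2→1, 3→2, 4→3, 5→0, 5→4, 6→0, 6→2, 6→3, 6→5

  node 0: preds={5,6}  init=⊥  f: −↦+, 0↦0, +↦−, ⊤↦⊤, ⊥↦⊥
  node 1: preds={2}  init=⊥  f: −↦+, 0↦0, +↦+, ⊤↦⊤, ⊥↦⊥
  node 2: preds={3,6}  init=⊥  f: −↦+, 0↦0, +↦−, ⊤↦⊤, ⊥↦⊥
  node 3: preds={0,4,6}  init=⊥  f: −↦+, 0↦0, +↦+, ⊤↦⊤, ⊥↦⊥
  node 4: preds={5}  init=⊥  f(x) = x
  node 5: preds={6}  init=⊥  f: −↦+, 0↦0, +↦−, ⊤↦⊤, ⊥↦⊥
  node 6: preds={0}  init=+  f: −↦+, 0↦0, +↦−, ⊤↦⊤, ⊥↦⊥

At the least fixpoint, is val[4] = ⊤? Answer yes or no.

yes

Trace (21 dequeues):
  [1] u=0 | in + | out − | prev ⊥ | push {}
  [2] u=1 | in ⊥ | out ⊥ | ==
  [3] u=2 | in + | out − | prev ⊥ | push {1}
  [4] u=3 | in ⊤ | out ⊤ | prev ⊥ | push {2}
  [5] u=4 | in ⊥ | out ⊥ | ==
  [6] u=5 | in + | out − | prev ⊥ | push {0,4}
  [7] u=6 | in − | out + | ==
  [8] u=1 | in − | out + | prev ⊥ | push {}
  [9] u=2 | in ⊤ | out ⊤ | prev − | push {1}
  [10] u=0 | in ⊤ | out ⊤ | prev − | push {3,6}
  [11] u=4 | in − | out − | prev ⊥ | push {}
  [12] u=1 | in ⊤ | out ⊤ | prev + | push {}
  [13] u=3 | in ⊤ | out ⊤ | ==
  [14] u=6 | in ⊤ | out ⊤ | prev + | push {0,2,3,5}
  [15] u=0 | in ⊤ | out ⊤ | ==
  [16] u=2 | in ⊤ | out ⊤ | ==
  [17] u=3 | in ⊤ | out ⊤ | ==
  [18] u=5 | in ⊤ | out ⊤ | prev − | push {0,4}
  [19] u=0 | in ⊤ | out ⊤ | ==
  [20] u=4 | in ⊤ | out ⊤ | prev − | push {3}
  [21] u=3 | in ⊤ | out ⊤ | ==

Converged values:
  [0] ⊤
  [1] ⊤
  [2] ⊤
  [3] ⊤
  [4] ⊤
  [5] ⊤
  [6] ⊤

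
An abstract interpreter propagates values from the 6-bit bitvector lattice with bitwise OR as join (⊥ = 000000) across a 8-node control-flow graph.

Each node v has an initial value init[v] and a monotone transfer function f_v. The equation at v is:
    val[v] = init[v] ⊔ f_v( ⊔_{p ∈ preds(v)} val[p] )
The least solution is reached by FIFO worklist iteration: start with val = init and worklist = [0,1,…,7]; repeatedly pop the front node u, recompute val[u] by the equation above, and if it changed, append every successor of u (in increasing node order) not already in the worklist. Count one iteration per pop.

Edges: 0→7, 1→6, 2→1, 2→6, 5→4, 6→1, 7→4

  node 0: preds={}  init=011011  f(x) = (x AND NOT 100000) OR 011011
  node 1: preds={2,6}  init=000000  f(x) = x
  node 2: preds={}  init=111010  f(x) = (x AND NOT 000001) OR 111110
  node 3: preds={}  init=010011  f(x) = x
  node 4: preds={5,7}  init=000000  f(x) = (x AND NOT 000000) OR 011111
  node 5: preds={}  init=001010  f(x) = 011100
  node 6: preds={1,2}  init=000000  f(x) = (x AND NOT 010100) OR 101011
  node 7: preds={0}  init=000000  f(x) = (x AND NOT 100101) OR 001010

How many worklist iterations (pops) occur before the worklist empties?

11

Iteration log — 11 steps:
  step 1. node 0  ⊔preds=000000  new=011011  stable
  step 2. node 1  ⊔preds=111010  new=111010  old=000000  +wl: 
  step 3. node 2  ⊔preds=000000  new=111110  old=111010  +wl: 1
  step 4. node 3  ⊔preds=000000  new=010011  stable
  step 5. node 4  ⊔preds=001010  new=011111  old=000000  +wl: 
  step 6. node 5  ⊔preds=000000  new=011110  old=001010  +wl: 4
  step 7. node 6  ⊔preds=111110  new=101011  old=000000  +wl: 
  step 8. node 7  ⊔preds=011011  new=011010  old=000000  +wl: 
  step 9. node 1  ⊔preds=111111  new=111111  old=111010  +wl: 6
  step 10. node 4  ⊔preds=011110  new=011111  stable
  step 11. node 6  ⊔preds=111111  new=101011  stable

Least fixpoint reached:
  node 0: 011011
  node 1: 111111
  node 2: 111110
  node 3: 010011
  node 4: 011111
  node 5: 011110
  node 6: 101011
  node 7: 011010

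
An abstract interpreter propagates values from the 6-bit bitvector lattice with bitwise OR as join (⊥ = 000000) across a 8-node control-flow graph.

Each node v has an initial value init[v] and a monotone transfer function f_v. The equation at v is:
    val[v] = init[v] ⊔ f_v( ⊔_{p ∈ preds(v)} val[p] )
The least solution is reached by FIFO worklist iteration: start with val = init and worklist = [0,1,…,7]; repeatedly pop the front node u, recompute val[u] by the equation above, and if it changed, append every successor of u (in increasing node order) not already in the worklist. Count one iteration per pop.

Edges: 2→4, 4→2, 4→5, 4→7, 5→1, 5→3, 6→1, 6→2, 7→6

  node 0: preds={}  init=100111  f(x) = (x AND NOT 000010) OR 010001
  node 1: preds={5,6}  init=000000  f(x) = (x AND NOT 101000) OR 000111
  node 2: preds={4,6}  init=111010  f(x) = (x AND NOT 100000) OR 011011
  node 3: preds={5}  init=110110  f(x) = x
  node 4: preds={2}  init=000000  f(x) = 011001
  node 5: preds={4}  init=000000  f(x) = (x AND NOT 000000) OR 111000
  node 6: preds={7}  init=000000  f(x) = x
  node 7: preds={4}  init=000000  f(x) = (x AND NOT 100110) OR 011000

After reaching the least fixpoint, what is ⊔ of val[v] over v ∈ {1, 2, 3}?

Worklist (14 pops):
  #1 pop 0: in=000000 → 110111 (was 100111); enqueue []
  #2 pop 1: in=000000 → 000111 (was 000000); enqueue []
  #3 pop 2: in=000000 → 111011 (was 111010); enqueue []
  #4 pop 3: in=000000 → 110110 (no change)
  #5 pop 4: in=111011 → 011001 (was 000000); enqueue [2]
  #6 pop 5: in=011001 → 111001 (was 000000); enqueue [1,3]
  #7 pop 6: in=000000 → 000000 (no change)
  #8 pop 7: in=011001 → 011001 (was 000000); enqueue [6]
  #9 pop 2: in=011001 → 111011 (no change)
  #10 pop 1: in=111001 → 010111 (was 000111); enqueue []
  #11 pop 3: in=111001 → 111111 (was 110110); enqueue []
  #12 pop 6: in=011001 → 011001 (was 000000); enqueue [1,2]
  #13 pop 1: in=111001 → 010111 (no change)
  #14 pop 2: in=011001 → 111011 (no change)

Fixpoint:
  val[0] = 110111
  val[1] = 010111
  val[2] = 111011
  val[3] = 111111
  val[4] = 011001
  val[5] = 111001
  val[6] = 011001
  val[7] = 011001

111111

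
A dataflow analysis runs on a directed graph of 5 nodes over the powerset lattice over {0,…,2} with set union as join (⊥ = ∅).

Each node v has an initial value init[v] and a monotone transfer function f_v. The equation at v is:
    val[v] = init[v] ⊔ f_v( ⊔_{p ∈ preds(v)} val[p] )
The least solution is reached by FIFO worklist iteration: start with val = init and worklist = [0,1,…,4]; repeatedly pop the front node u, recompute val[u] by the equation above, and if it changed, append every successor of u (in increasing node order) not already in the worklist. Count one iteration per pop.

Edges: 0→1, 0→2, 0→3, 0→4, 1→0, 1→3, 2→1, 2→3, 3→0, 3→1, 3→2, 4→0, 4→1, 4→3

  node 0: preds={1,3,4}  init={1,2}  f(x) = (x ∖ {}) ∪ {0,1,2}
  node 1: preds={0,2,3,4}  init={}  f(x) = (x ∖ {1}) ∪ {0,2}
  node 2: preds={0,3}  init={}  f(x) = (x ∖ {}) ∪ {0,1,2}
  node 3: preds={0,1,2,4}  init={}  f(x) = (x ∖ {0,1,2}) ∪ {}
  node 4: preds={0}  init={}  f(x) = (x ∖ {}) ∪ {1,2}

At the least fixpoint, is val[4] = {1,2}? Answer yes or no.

no

Iteration log — 8 steps:
  step 1. node 0  ⊔preds={}  new={0,1,2}  old={1,2}  +wl: 
  step 2. node 1  ⊔preds={0,1,2}  new={0,2}  old={}  +wl: 0
  step 3. node 2  ⊔preds={0,1,2}  new={0,1,2}  old={}  +wl: 1
  step 4. node 3  ⊔preds={0,1,2}  new={}  stable
  step 5. node 4  ⊔preds={0,1,2}  new={0,1,2}  old={}  +wl: 3
  step 6. node 0  ⊔preds={0,1,2}  new={0,1,2}  stable
  step 7. node 1  ⊔preds={0,1,2}  new={0,2}  stable
  step 8. node 3  ⊔preds={0,1,2}  new={}  stable

Least fixpoint reached:
  node 0: {0,1,2}
  node 1: {0,2}
  node 2: {0,1,2}
  node 3: {}
  node 4: {0,1,2}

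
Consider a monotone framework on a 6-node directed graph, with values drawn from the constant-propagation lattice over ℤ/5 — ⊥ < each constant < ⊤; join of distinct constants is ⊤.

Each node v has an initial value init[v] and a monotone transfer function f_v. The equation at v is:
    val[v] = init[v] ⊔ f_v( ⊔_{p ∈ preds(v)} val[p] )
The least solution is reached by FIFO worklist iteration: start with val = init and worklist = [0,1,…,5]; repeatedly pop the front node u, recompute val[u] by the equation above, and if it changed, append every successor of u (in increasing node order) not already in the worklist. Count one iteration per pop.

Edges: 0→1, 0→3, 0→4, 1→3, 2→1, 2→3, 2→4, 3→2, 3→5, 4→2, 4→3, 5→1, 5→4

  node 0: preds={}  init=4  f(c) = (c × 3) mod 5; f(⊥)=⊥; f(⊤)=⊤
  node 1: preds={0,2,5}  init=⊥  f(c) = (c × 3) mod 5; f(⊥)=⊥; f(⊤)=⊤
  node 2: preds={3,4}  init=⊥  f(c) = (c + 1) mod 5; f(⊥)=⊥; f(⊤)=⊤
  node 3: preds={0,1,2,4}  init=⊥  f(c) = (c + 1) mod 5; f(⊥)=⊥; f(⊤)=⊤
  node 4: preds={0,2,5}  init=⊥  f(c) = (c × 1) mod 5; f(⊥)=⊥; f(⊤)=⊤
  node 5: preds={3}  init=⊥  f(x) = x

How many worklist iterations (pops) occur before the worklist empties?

Worklist (12 pops):
  #1 pop 0: in=⊥ → 4 (no change)
  #2 pop 1: in=4 → 2 (was ⊥); enqueue []
  #3 pop 2: in=⊥ → ⊥ (no change)
  #4 pop 3: in=⊤ → ⊤ (was ⊥); enqueue [2]
  #5 pop 4: in=4 → 4 (was ⊥); enqueue [3]
  #6 pop 5: in=⊤ → ⊤ (was ⊥); enqueue [1,4]
  #7 pop 2: in=⊤ → ⊤ (was ⊥); enqueue []
  #8 pop 3: in=⊤ → ⊤ (no change)
  #9 pop 1: in=⊤ → ⊤ (was 2); enqueue [3]
  #10 pop 4: in=⊤ → ⊤ (was 4); enqueue [2]
  #11 pop 3: in=⊤ → ⊤ (no change)
  #12 pop 2: in=⊤ → ⊤ (no change)

Fixpoint:
  val[0] = 4
  val[1] = ⊤
  val[2] = ⊤
  val[3] = ⊤
  val[4] = ⊤
  val[5] = ⊤

12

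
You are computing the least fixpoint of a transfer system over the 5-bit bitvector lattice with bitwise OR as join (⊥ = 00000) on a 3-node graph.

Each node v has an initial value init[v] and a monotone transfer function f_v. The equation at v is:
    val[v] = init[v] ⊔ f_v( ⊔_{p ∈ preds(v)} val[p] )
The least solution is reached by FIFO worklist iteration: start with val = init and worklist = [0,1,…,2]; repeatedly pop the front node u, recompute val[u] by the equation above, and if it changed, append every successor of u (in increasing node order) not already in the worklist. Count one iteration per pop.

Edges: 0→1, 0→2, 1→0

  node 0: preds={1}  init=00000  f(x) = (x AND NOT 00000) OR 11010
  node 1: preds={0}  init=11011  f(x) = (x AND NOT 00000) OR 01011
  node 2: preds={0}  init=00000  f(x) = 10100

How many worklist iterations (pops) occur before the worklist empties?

3

Trace (3 dequeues):
  [1] u=0 | in 11011 | out 11011 | prev 00000 | push {}
  [2] u=1 | in 11011 | out 11011 | ==
  [3] u=2 | in 11011 | out 10100 | prev 00000 | push {}

Converged values:
  [0] 11011
  [1] 11011
  [2] 10100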